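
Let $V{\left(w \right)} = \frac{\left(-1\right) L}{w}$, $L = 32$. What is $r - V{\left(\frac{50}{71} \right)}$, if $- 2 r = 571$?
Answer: $- \frac{12003}{50} \approx -240.06$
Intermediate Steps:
$r = - \frac{571}{2}$ ($r = \left(- \frac{1}{2}\right) 571 = - \frac{571}{2} \approx -285.5$)
$V{\left(w \right)} = - \frac{32}{w}$ ($V{\left(w \right)} = \frac{\left(-1\right) 32}{w} = - \frac{32}{w}$)
$r - V{\left(\frac{50}{71} \right)} = - \frac{571}{2} - - \frac{32}{50 \cdot \frac{1}{71}} = - \frac{571}{2} - - \frac{32}{\frac{50}{71}} = - \frac{571}{2} - \left(-32\right) \frac{71}{50} = - \frac{571}{2} - - \frac{1136}{25} = - \frac{571}{2} + \frac{1136}{25} = - \frac{12003}{50}$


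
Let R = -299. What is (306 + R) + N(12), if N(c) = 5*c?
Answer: 67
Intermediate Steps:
(306 + R) + N(12) = (306 - 299) + 5*12 = 7 + 60 = 67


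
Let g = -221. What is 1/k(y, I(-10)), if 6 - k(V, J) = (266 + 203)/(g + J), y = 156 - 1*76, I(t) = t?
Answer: 33/265 ≈ 0.12453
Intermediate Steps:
y = 80 (y = 156 - 76 = 80)
k(V, J) = 6 - 469/(-221 + J) (k(V, J) = 6 - (266 + 203)/(-221 + J) = 6 - 469/(-221 + J))
1/k(y, I(-10)) = 1/((-1795 + 6*(-10))/(-221 - 10)) = 1/((-1795 - 60)/(-231)) = 1/(-1/231*(-1855)) = 1/(265/33) = 33/265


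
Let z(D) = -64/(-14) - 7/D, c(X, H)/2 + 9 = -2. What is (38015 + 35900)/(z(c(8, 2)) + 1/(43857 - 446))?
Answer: 494143506010/32688637 ≈ 15117.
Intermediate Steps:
c(X, H) = -22 (c(X, H) = -18 + 2*(-2) = -18 - 4 = -22)
z(D) = 32/7 - 7/D (z(D) = -64*(-1/14) - 7/D = 32/7 - 7/D)
(38015 + 35900)/(z(c(8, 2)) + 1/(43857 - 446)) = (38015 + 35900)/((32/7 - 7/(-22)) + 1/(43857 - 446)) = 73915/((32/7 - 7*(-1/22)) + 1/43411) = 73915/((32/7 + 7/22) + 1/43411) = 73915/(753/154 + 1/43411) = 73915/(32688637/6685294) = 73915*(6685294/32688637) = 494143506010/32688637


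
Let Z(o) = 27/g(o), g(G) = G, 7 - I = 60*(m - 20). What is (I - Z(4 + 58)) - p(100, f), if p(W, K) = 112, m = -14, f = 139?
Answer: 119943/62 ≈ 1934.6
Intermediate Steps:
I = 2047 (I = 7 - 60*(-14 - 20) = 7 - 60*(-34) = 7 - 1*(-2040) = 7 + 2040 = 2047)
Z(o) = 27/o
(I - Z(4 + 58)) - p(100, f) = (2047 - 27/(4 + 58)) - 1*112 = (2047 - 27/62) - 112 = 126887/62 - 112 = 119943/62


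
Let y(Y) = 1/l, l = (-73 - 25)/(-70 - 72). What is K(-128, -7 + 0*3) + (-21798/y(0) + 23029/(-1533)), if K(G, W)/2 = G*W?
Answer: -1443988769/108843 ≈ -13267.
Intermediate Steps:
l = 49/71 (l = -98/(-142) = -98*(-1/142) = 49/71 ≈ 0.69014)
y(Y) = 71/49 (y(Y) = 1/(49/71) = 71/49)
K(G, W) = 2*G*W (K(G, W) = 2*(G*W) = 2*G*W)
K(-128, -7 + 0*3) + (-21798/y(0) + 23029/(-1533)) = 2*(-128)*(-7 + 0*3) + (-21798/71/49 + 23029/(-1533)) = 2*(-128)*(-7 + 0) + (-21798*49/71 + 23029*(-1/1533)) = 2*(-128)*(-7) + (-1068102/71 - 23029/1533) = 1792 - 1639035425/108843 = -1443988769/108843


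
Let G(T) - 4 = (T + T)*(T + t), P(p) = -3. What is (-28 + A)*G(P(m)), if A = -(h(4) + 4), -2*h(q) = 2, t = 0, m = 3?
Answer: -682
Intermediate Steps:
h(q) = -1 (h(q) = -½*2 = -1)
G(T) = 4 + 2*T² (G(T) = 4 + (T + T)*(T + 0) = 4 + (2*T)*T = 4 + 2*T²)
A = -3 (A = -(-1 + 4) = -1*3 = -3)
(-28 + A)*G(P(m)) = (-28 - 3)*(4 + 2*(-3)²) = -31*(4 + 2*9) = -31*(4 + 18) = -31*22 = -682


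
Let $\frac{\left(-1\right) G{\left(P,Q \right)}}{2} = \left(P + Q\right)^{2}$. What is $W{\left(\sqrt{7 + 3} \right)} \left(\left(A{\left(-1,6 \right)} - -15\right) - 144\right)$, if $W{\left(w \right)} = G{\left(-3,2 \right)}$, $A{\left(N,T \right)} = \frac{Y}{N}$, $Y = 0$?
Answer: $258$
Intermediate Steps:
$A{\left(N,T \right)} = 0$ ($A{\left(N,T \right)} = \frac{0}{N} = 0$)
$G{\left(P,Q \right)} = - 2 \left(P + Q\right)^{2}$
$W{\left(w \right)} = -2$ ($W{\left(w \right)} = - 2 \left(-3 + 2\right)^{2} = - 2 \left(-1\right)^{2} = \left(-2\right) 1 = -2$)
$W{\left(\sqrt{7 + 3} \right)} \left(\left(A{\left(-1,6 \right)} - -15\right) - 144\right) = - 2 \left(\left(0 - -15\right) - 144\right) = - 2 \left(\left(0 + 15\right) - 144\right) = - 2 \left(15 - 144\right) = \left(-2\right) \left(-129\right) = 258$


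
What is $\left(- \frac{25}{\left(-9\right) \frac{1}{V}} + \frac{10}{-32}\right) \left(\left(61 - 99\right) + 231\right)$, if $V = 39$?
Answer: $\frac{1000705}{48} \approx 20848.0$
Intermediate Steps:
$\left(- \frac{25}{\left(-9\right) \frac{1}{V}} + \frac{10}{-32}\right) \left(\left(61 - 99\right) + 231\right) = \left(- \frac{25}{\left(-9\right) \frac{1}{39}} + \frac{10}{-32}\right) \left(\left(61 - 99\right) + 231\right) = \left(- \frac{25}{\left(-9\right) \frac{1}{39}} + 10 \left(- \frac{1}{32}\right)\right) \left(\left(61 - 99\right) + 231\right) = \left(- \frac{25}{- \frac{3}{13}} - \frac{5}{16}\right) \left(-38 + 231\right) = \left(\left(-25\right) \left(- \frac{13}{3}\right) - \frac{5}{16}\right) 193 = \left(\frac{325}{3} - \frac{5}{16}\right) 193 = \frac{5185}{48} \cdot 193 = \frac{1000705}{48}$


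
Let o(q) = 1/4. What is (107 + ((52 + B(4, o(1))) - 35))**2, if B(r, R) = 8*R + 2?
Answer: 16384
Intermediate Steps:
o(q) = 1/4
B(r, R) = 2 + 8*R
(107 + ((52 + B(4, o(1))) - 35))**2 = (107 + ((52 + (2 + 8*(1/4))) - 35))**2 = (107 + ((52 + (2 + 2)) - 35))**2 = (107 + ((52 + 4) - 35))**2 = (107 + (56 - 35))**2 = (107 + 21)**2 = 128**2 = 16384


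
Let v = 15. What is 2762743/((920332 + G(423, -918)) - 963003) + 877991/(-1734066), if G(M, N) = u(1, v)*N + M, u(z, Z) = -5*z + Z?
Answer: -2417966012093/44589773124 ≈ -54.227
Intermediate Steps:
u(z, Z) = Z - 5*z
G(M, N) = M + 10*N (G(M, N) = (15 - 5*1)*N + M = (15 - 5)*N + M = 10*N + M = M + 10*N)
2762743/((920332 + G(423, -918)) - 963003) + 877991/(-1734066) = 2762743/((920332 + (423 + 10*(-918))) - 963003) + 877991/(-1734066) = 2762743/((920332 + (423 - 9180)) - 963003) + 877991*(-1/1734066) = 2762743/((920332 - 8757) - 963003) - 877991/1734066 = 2762743/(911575 - 963003) - 877991/1734066 = 2762743/(-51428) - 877991/1734066 = 2762743*(-1/51428) - 877991/1734066 = -2762743/51428 - 877991/1734066 = -2417966012093/44589773124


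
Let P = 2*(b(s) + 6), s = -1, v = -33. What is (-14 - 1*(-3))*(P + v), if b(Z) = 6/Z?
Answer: 363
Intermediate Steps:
P = 0 (P = 2*(6/(-1) + 6) = 2*(6*(-1) + 6) = 2*(-6 + 6) = 2*0 = 0)
(-14 - 1*(-3))*(P + v) = (-14 - 1*(-3))*(0 - 33) = (-14 + 3)*(-33) = -11*(-33) = 363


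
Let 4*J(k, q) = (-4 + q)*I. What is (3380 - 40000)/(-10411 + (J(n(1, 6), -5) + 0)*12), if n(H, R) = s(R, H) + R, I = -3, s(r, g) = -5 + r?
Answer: 3662/1033 ≈ 3.5450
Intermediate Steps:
n(H, R) = -5 + 2*R (n(H, R) = (-5 + R) + R = -5 + 2*R)
J(k, q) = 3 - 3*q/4 (J(k, q) = ((-4 + q)*(-3))/4 = (12 - 3*q)/4 = 3 - 3*q/4)
(3380 - 40000)/(-10411 + (J(n(1, 6), -5) + 0)*12) = (3380 - 40000)/(-10411 + ((3 - ¾*(-5)) + 0)*12) = -36620/(-10411 + ((3 + 15/4) + 0)*12) = -36620/(-10411 + (27/4 + 0)*12) = -36620/(-10411 + (27/4)*12) = -36620/(-10411 + 81) = -36620/(-10330) = -36620*(-1/10330) = 3662/1033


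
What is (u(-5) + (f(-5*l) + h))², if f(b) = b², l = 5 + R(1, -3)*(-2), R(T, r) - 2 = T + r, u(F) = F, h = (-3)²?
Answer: 395641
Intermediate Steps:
h = 9
R(T, r) = 2 + T + r (R(T, r) = 2 + (T + r) = 2 + T + r)
l = 5 (l = 5 + (2 + 1 - 3)*(-2) = 5 + 0*(-2) = 5 + 0 = 5)
(u(-5) + (f(-5*l) + h))² = (-5 + ((-5*5)² + 9))² = (-5 + ((-25)² + 9))² = (-5 + (625 + 9))² = (-5 + 634)² = 629² = 395641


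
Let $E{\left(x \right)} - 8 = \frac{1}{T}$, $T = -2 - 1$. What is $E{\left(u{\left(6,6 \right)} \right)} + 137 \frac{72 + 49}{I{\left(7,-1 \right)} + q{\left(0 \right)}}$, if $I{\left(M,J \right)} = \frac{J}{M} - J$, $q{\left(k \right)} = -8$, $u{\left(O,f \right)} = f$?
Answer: $- \frac{346967}{150} \approx -2313.1$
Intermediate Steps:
$I{\left(M,J \right)} = - J + \frac{J}{M}$
$T = -3$ ($T = -2 - 1 = -3$)
$E{\left(x \right)} = \frac{23}{3}$ ($E{\left(x \right)} = 8 + \frac{1}{-3} = 8 - \frac{1}{3} = \frac{23}{3}$)
$E{\left(u{\left(6,6 \right)} \right)} + 137 \frac{72 + 49}{I{\left(7,-1 \right)} + q{\left(0 \right)}} = \frac{23}{3} + 137 \frac{72 + 49}{\left(\left(-1\right) \left(-1\right) - \frac{1}{7}\right) - 8} = \frac{23}{3} + 137 \frac{121}{\left(1 - \frac{1}{7}\right) - 8} = \frac{23}{3} + 137 \frac{121}{\frac{6}{7} - 8} = \frac{23}{3} + 137 \frac{121}{- \frac{50}{7}} = \frac{23}{3} + 137 \cdot 121 \left(- \frac{7}{50}\right) = \frac{23}{3} + 137 \left(- \frac{847}{50}\right) = \frac{23}{3} - \frac{116039}{50} = - \frac{346967}{150}$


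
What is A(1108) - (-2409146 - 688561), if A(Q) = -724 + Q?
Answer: 3098091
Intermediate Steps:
A(1108) - (-2409146 - 688561) = (-724 + 1108) - (-2409146 - 688561) = 384 - 1*(-3097707) = 384 + 3097707 = 3098091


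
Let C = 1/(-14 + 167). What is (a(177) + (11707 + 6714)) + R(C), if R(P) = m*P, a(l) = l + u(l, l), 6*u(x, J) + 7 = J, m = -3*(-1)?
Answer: 316648/17 ≈ 18626.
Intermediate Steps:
m = 3
u(x, J) = -7/6 + J/6
C = 1/153 ≈ 0.0065359
a(l) = -7/6 + 7*l/6 (a(l) = l + (-7/6 + l/6) = -7/6 + 7*l/6)
R(P) = 3*P
(a(177) + (11707 + 6714)) + R(C) = ((-7/6 + (7/6)*177) + (11707 + 6714)) + 3*(1/153) = ((-7/6 + 413/2) + 18421) + 1/51 = (616/3 + 18421) + 1/51 = 55879/3 + 1/51 = 316648/17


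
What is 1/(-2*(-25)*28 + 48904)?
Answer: 1/50304 ≈ 1.9879e-5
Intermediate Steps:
1/(-2*(-25)*28 + 48904) = 1/(50*28 + 48904) = 1/(1400 + 48904) = 1/50304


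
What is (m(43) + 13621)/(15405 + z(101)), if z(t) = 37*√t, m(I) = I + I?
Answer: 211156335/237175756 - 507159*√101/237175756 ≈ 0.86880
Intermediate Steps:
m(I) = 2*I
(m(43) + 13621)/(15405 + z(101)) = (2*43 + 13621)/(15405 + 37*√101) = (86 + 13621)/(15405 + 37*√101) = 13707/(15405 + 37*√101)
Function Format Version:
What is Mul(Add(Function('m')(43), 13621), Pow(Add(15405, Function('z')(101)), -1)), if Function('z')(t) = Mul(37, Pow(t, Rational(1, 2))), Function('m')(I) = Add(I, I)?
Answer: Add(Rational(211156335, 237175756), Mul(Rational(-507159, 237175756), Pow(101, Rational(1, 2)))) ≈ 0.86880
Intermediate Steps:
Function('m')(I) = Mul(2, I)
Mul(Add(Function('m')(43), 13621), Pow(Add(15405, Function('z')(101)), -1)) = Mul(Add(Mul(2, 43), 13621), Pow(Add(15405, Mul(37, Pow(101, Rational(1, 2)))), -1)) = Mul(Add(86, 13621), Pow(Add(15405, Mul(37, Pow(101, Rational(1, 2)))), -1)) = Mul(13707, Pow(Add(15405, Mul(37, Pow(101, Rational(1, 2)))), -1))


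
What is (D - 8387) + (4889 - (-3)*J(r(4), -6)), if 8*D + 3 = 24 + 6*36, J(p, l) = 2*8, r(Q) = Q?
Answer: -27363/8 ≈ -3420.4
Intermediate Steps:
J(p, l) = 16
D = 237/8 (D = -3/8 + (24 + 6*36)/8 = -3/8 + (24 + 216)/8 = -3/8 + (⅛)*240 = -3/8 + 30 = 237/8 ≈ 29.625)
(D - 8387) + (4889 - (-3)*J(r(4), -6)) = (237/8 - 8387) + (4889 - (-3)*16) = -66859/8 + (4889 - 1*(-48)) = -66859/8 + (4889 + 48) = -66859/8 + 4937 = -27363/8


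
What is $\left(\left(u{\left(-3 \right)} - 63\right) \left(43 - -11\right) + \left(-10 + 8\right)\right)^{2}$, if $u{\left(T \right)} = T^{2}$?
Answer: $8514724$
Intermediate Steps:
$\left(\left(u{\left(-3 \right)} - 63\right) \left(43 - -11\right) + \left(-10 + 8\right)\right)^{2} = \left(\left(\left(-3\right)^{2} - 63\right) \left(43 - -11\right) + \left(-10 + 8\right)\right)^{2} = \left(\left(9 - 63\right) \left(43 + \left(-1 + 12\right)\right) - 2\right)^{2} = \left(- 54 \left(43 + 11\right) - 2\right)^{2} = \left(\left(-54\right) 54 - 2\right)^{2} = \left(-2916 - 2\right)^{2} = \left(-2918\right)^{2} = 8514724$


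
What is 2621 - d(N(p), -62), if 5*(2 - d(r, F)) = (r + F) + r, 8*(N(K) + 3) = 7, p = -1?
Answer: 10423/4 ≈ 2605.8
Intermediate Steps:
N(K) = -17/8 (N(K) = -3 + (⅛)*7 = -3 + 7/8 = -17/8)
d(r, F) = 2 - 2*r/5 - F/5 (d(r, F) = 2 - ((r + F) + r)/5 = 2 - ((F + r) + r)/5 = 2 - (F + 2*r)/5 = 2 + (-2*r/5 - F/5) = 2 - 2*r/5 - F/5)
2621 - d(N(p), -62) = 2621 - (2 - ⅖*(-17/8) - ⅕*(-62)) = 2621 - (2 + 17/20 + 62/5) = 2621 - 1*61/4 = 2621 - 61/4 = 10423/4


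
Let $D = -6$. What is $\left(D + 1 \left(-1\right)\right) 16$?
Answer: $-112$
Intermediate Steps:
$\left(D + 1 \left(-1\right)\right) 16 = \left(-6 + 1 \left(-1\right)\right) 16 = \left(-6 - 1\right) 16 = \left(-7\right) 16 = -112$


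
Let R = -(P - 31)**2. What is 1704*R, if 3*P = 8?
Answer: -4103800/3 ≈ -1.3679e+6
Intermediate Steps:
P = 8/3 (P = (1/3)*8 = 8/3 ≈ 2.6667)
R = -7225/9 (R = -(8/3 - 31)**2 = -(-85/3)**2 = -1*7225/9 = -7225/9 ≈ -802.78)
1704*R = 1704*(-7225/9) = -4103800/3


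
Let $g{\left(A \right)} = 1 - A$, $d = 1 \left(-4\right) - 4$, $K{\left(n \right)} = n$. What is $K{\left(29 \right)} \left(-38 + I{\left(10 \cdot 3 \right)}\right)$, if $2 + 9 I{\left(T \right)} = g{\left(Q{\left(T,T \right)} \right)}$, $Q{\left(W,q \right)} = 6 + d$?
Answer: $- \frac{9889}{9} \approx -1098.8$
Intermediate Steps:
$d = -8$ ($d = -4 - 4 = -8$)
$Q{\left(W,q \right)} = -2$ ($Q{\left(W,q \right)} = 6 - 8 = -2$)
$I{\left(T \right)} = \frac{1}{9}$ ($I{\left(T \right)} = - \frac{2}{9} + \frac{1 - -2}{9} = - \frac{2}{9} + \frac{1 + 2}{9} = - \frac{2}{9} + \frac{1}{9} \cdot 3 = - \frac{2}{9} + \frac{1}{3} = \frac{1}{9}$)
$K{\left(29 \right)} \left(-38 + I{\left(10 \cdot 3 \right)}\right) = 29 \left(-38 + \frac{1}{9}\right) = 29 \left(- \frac{341}{9}\right) = - \frac{9889}{9}$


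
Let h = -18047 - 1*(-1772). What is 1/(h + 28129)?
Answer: 1/11854 ≈ 8.4360e-5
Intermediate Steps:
h = -16275 (h = -18047 + 1772 = -16275)
1/(h + 28129) = 1/(-16275 + 28129) = 1/11854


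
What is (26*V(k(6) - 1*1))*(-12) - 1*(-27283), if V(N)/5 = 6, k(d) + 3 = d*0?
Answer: 17923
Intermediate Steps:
k(d) = -3 (k(d) = -3 + d*0 = -3 + 0 = -3)
V(N) = 30 (V(N) = 5*6 = 30)
(26*V(k(6) - 1*1))*(-12) - 1*(-27283) = (26*30)*(-12) - 1*(-27283) = 780*(-12) + 27283 = -9360 + 27283 = 17923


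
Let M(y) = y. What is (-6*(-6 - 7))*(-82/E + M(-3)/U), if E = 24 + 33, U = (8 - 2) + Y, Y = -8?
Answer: 91/19 ≈ 4.7895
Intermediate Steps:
U = -2 (U = (8 - 2) - 8 = 6 - 8 = -2)
E = 57
(-6*(-6 - 7))*(-82/E + M(-3)/U) = (-6*(-6 - 7))*(-82/57 - 3/(-2)) = (-6*(-13))*(-82*1/57 - 3*(-½)) = 78*(-82/57 + 3/2) = 78*(7/114) = 91/19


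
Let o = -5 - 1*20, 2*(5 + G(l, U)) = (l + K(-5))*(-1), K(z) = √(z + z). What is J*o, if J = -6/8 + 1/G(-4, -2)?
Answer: 2325/92 - 25*I*√10/23 ≈ 25.272 - 3.4373*I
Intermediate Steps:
K(z) = √2*√z (K(z) = √(2*z) = √2*√z)
G(l, U) = -5 - l/2 - I*√10/2 (G(l, U) = -5 + ((l + √2*√(-5))*(-1))/2 = -5 + ((l + √2*(I*√5))*(-1))/2 = -5 + ((l + I*√10)*(-1))/2 = -5 + (-l - I*√10)/2 = -5 + (-l/2 - I*√10/2) = -5 - l/2 - I*√10/2)
J = -¾ + 1/(-3 - I*√10/2) (J = -6/8 + 1/(-5 - ½*(-4) - I*√10/2) = -6*⅛ + 1/(-5 + 2 - I*√10/2) = -¾ + 1/(-3 - I*√10/2) ≈ -1.0109 + 0.13749*I)
o = -25 (o = -5 - 20 = -25)
J*o = ((-3*√10 + 26*I)/(4*(√10 - 6*I)))*(-25) = -25*(-3*√10 + 26*I)/(4*(√10 - 6*I))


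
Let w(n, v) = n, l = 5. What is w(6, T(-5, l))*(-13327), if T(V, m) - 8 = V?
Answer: -79962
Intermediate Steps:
T(V, m) = 8 + V
w(6, T(-5, l))*(-13327) = 6*(-13327) = -79962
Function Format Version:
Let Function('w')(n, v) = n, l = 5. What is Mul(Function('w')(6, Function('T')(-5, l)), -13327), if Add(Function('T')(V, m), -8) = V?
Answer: -79962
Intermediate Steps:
Function('T')(V, m) = Add(8, V)
Mul(Function('w')(6, Function('T')(-5, l)), -13327) = Mul(6, -13327) = -79962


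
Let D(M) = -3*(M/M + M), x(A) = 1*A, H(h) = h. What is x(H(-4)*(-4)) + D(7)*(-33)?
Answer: 808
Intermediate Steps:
x(A) = A
D(M) = -3 - 3*M (D(M) = -3*(1 + M) = -3 - 3*M)
x(H(-4)*(-4)) + D(7)*(-33) = -4*(-4) + (-3 - 3*7)*(-33) = 16 + (-3 - 21)*(-33) = 16 - 24*(-33) = 16 + 792 = 808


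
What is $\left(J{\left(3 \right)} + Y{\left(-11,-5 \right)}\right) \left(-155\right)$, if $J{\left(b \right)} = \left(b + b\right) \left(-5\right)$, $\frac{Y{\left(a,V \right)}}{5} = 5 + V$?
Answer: $4650$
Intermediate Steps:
$Y{\left(a,V \right)} = 25 + 5 V$ ($Y{\left(a,V \right)} = 5 \left(5 + V\right) = 25 + 5 V$)
$J{\left(b \right)} = - 10 b$ ($J{\left(b \right)} = 2 b \left(-5\right) = - 10 b$)
$\left(J{\left(3 \right)} + Y{\left(-11,-5 \right)}\right) \left(-155\right) = \left(\left(-10\right) 3 + \left(25 + 5 \left(-5\right)\right)\right) \left(-155\right) = \left(-30 + \left(25 - 25\right)\right) \left(-155\right) = \left(-30 + 0\right) \left(-155\right) = \left(-30\right) \left(-155\right) = 4650$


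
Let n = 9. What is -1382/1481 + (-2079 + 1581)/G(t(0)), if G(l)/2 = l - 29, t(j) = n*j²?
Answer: 328691/42949 ≈ 7.6531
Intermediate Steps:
t(j) = 9*j²
G(l) = -58 + 2*l (G(l) = 2*(l - 29) = 2*(-29 + l) = -58 + 2*l)
-1382/1481 + (-2079 + 1581)/G(t(0)) = -1382/1481 + (-2079 + 1581)/(-58 + 2*(9*0²)) = -1382*1/1481 - 498/(-58 + 2*(9*0)) = -1382/1481 - 498/(-58 + 2*0) = -1382/1481 - 498/(-58 + 0) = -1382/1481 - 498/(-58) = -1382/1481 - 498*(-1/58) = -1382/1481 + 249/29 = 328691/42949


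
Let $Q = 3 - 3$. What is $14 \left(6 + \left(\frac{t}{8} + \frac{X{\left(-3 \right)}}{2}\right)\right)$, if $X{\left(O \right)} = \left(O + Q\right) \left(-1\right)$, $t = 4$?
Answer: $112$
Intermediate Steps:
$Q = 0$ ($Q = 3 - 3 = 0$)
$X{\left(O \right)} = - O$ ($X{\left(O \right)} = \left(O + 0\right) \left(-1\right) = O \left(-1\right) = - O$)
$14 \left(6 + \left(\frac{t}{8} + \frac{X{\left(-3 \right)}}{2}\right)\right) = 14 \left(6 + \left(\frac{4}{8} + \frac{\left(-1\right) \left(-3\right)}{2}\right)\right) = 14 \left(6 + \left(4 \cdot \frac{1}{8} + 3 \cdot \frac{1}{2}\right)\right) = 14 \left(6 + \left(\frac{1}{2} + \frac{3}{2}\right)\right) = 14 \left(6 + 2\right) = 14 \cdot 8 = 112$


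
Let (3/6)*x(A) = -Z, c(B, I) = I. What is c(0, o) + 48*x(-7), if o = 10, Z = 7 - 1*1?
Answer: -566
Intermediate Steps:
Z = 6 (Z = 7 - 1 = 6)
x(A) = -12 (x(A) = 2*(-1*6) = 2*(-6) = -12)
c(0, o) + 48*x(-7) = 10 + 48*(-12) = 10 - 576 = -566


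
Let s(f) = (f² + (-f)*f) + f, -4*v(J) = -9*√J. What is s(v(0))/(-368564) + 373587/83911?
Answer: 373587/83911 ≈ 4.4522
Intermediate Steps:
v(J) = 9*√J/4 (v(J) = -(-9)*√J/4 = 9*√J/4)
s(f) = f (s(f) = (f² - f²) + f = 0 + f = f)
s(v(0))/(-368564) + 373587/83911 = (9*√0/4)/(-368564) + 373587/83911 = ((9/4)*0)*(-1/368564) + 373587*(1/83911) = 0*(-1/368564) + 373587/83911 = 0 + 373587/83911 = 373587/83911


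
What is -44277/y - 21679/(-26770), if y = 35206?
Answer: -105516104/235616155 ≈ -0.44783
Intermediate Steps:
-44277/y - 21679/(-26770) = -44277/35206 - 21679/(-26770) = -44277*1/35206 - 21679*(-1/26770) = -44277/35206 + 21679/26770 = -105516104/235616155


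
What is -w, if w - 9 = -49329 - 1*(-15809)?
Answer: 33511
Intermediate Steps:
w = -33511 (w = 9 + (-49329 - 1*(-15809)) = 9 + (-49329 + 15809) = 9 - 33520 = -33511)
-w = -1*(-33511) = 33511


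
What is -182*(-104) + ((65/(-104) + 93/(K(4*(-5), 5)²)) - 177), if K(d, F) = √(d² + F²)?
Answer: 63752019/3400 ≈ 18751.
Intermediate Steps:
K(d, F) = √(F² + d²)
-182*(-104) + ((65/(-104) + 93/(K(4*(-5), 5)²)) - 177) = -182*(-104) + ((65/(-104) + 93/((√(5² + (4*(-5))²))²)) - 177) = 18928 + ((65*(-1/104) + 93/((√(25 + (-20)²))²)) - 177) = 18928 + ((-5/8 + 93/((√(25 + 400))²)) - 177) = 18928 + ((-5/8 + 93/((√425)²)) - 177) = 18928 + ((-5/8 + 93/((5*√17)²)) - 177) = 18928 + ((-5/8 + 93/425) - 177) = 18928 + (-1381/3400 - 177) = 18928 - 603181/3400 = 63752019/3400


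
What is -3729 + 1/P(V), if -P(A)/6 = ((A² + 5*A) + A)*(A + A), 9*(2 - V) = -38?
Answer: -5145423603/1379840 ≈ -3729.0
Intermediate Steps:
V = 56/9 (V = 2 - ⅑*(-38) = 2 + 38/9 = 56/9 ≈ 6.2222)
P(A) = -12*A*(A² + 6*A) (P(A) = -6*((A² + 5*A) + A)*(A + A) = -6*(A² + 6*A)*2*A = -12*A*(A² + 6*A))
-3729 + 1/P(V) = -3729 + 1/(12*(56/9)²*(-6 - 1*56/9)) = -3729 + 1/(12*(3136/81)*(-6 - 56/9)) = -3729 + 1/(12*(3136/81)*(-110/9)) = -3729 + 1/(-1379840/243) = -3729 - 243/1379840 = -5145423603/1379840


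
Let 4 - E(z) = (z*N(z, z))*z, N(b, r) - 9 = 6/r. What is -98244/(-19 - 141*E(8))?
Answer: -98244/87401 ≈ -1.1241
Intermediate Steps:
N(b, r) = 9 + 6/r
E(z) = 4 - z**2*(9 + 6/z) (E(z) = 4 - z*(9 + 6/z)*z = 4 - z**2*(9 + 6/z))
-98244/(-19 - 141*E(8)) = -98244/(-19 - 141*(4 - 3*8*(2 + 3*8))) = -98244/(-19 - 141*(4 - 3*8*(2 + 24))) = -98244/(-19 - 141*(4 - 3*8*26)) = -98244/(-19 - 141*(4 - 624)) = -98244/(-19 - 141*(-620)) = -98244/(-19 + 87420) = -98244/87401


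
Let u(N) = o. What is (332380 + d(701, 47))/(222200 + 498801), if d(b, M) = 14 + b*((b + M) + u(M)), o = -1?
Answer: 856041/721001 ≈ 1.1873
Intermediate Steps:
u(N) = -1
d(b, M) = 14 + b*(-1 + M + b) (d(b, M) = 14 + b*((b + M) - 1) = 14 + b*((M + b) - 1) = 14 + b*(-1 + M + b))
(332380 + d(701, 47))/(222200 + 498801) = (332380 + (14 + 701² - 1*701 + 47*701))/(222200 + 498801) = (332380 + (14 + 491401 - 701 + 32947))/721001 = (332380 + 523661)*(1/721001) = 856041*(1/721001) = 856041/721001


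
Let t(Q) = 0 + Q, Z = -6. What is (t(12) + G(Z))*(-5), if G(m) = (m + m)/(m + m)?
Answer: -65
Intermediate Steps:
G(m) = 1 (G(m) = (2*m)/((2*m)) = (2*m)*(1/(2*m)) = 1)
t(Q) = Q
(t(12) + G(Z))*(-5) = (12 + 1)*(-5) = 13*(-5) = -65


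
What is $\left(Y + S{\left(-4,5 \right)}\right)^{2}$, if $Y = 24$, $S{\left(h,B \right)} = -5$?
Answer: $361$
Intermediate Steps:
$\left(Y + S{\left(-4,5 \right)}\right)^{2} = \left(24 - 5\right)^{2} = 19^{2} = 361$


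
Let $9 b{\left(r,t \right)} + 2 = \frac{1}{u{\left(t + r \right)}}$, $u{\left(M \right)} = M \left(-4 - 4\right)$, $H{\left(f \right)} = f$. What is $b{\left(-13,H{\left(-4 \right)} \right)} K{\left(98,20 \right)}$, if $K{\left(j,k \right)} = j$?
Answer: $- \frac{13279}{612} \approx -21.698$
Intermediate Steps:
$u{\left(M \right)} = - 8 M$ ($u{\left(M \right)} = M \left(-8\right) = - 8 M$)
$b{\left(r,t \right)} = - \frac{2}{9} + \frac{1}{9 \left(- 8 r - 8 t\right)}$ ($b{\left(r,t \right)} = - \frac{2}{9} + \frac{1}{9 \left(- 8 \left(t + r\right)\right)} = - \frac{2}{9} + \frac{1}{9 \left(- 8 \left(r + t\right)\right)} = - \frac{2}{9} + \frac{1}{9 \left(- 8 r - 8 t\right)}$)
$b{\left(-13,H{\left(-4 \right)} \right)} K{\left(98,20 \right)} = \frac{1 + 16 \left(-13\right) + 16 \left(-4\right)}{72 \left(\left(-1\right) \left(-13\right) - -4\right)} 98 = \frac{1 - 208 - 64}{72 \left(13 + 4\right)} 98 = \frac{1}{72} \cdot \frac{1}{17} \left(-271\right) 98 = \left(- \frac{271}{1224}\right) 98 = - \frac{13279}{612}$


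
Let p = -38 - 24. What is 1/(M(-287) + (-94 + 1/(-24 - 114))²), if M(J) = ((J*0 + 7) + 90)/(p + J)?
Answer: 6646356/58734409153 ≈ 0.00011316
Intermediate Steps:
p = -62
M(J) = 97/(-62 + J) (M(J) = ((J*0 + 7) + 90)/(-62 + J) = ((0 + 7) + 90)/(-62 + J) = (7 + 90)/(-62 + J) = 97/(-62 + J))
1/(M(-287) + (-94 + 1/(-24 - 114))²) = 1/(97/(-62 - 287) + (-94 + 1/(-24 - 114))²) = 1/(97/(-349) + (-94 + 1/(-138))²) = 1/(97*(-1/349) + (-94 - 1/138)²) = 1/(-97/349 + (-12973/138)²) = 1/(-97/349 + 168298729/19044) = 1/(58734409153/6646356) = 6646356/58734409153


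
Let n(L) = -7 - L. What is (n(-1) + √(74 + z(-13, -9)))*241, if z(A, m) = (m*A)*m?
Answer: -1446 + 241*I*√979 ≈ -1446.0 + 7540.6*I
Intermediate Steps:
z(A, m) = A*m² (z(A, m) = (A*m)*m = A*m²)
(n(-1) + √(74 + z(-13, -9)))*241 = ((-7 - 1*(-1)) + √(74 - 13*(-9)²))*241 = ((-7 + 1) + √(74 - 13*81))*241 = (-6 + √(74 - 1053))*241 = (-6 + √(-979))*241 = (-6 + I*√979)*241 = -1446 + 241*I*√979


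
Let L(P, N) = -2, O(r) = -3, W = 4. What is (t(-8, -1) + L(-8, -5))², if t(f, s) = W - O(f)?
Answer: 25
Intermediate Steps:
t(f, s) = 7 (t(f, s) = 4 - 1*(-3) = 4 + 3 = 7)
(t(-8, -1) + L(-8, -5))² = (7 - 2)² = 5² = 25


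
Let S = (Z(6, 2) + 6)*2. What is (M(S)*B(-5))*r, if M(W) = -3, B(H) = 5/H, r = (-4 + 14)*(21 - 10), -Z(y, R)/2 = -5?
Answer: 330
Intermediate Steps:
Z(y, R) = 10 (Z(y, R) = -2*(-5) = 10)
r = 110 (r = 10*11 = 110)
S = 32 (S = (10 + 6)*2 = 16*2 = 32)
(M(S)*B(-5))*r = -15/(-5)*110 = -15*(-1)/5*110 = -3*(-1)*110 = 3*110 = 330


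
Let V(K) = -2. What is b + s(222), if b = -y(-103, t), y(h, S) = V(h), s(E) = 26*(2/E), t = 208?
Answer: 248/111 ≈ 2.2342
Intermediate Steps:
s(E) = 52/E
y(h, S) = -2
b = 2 (b = -1*(-2) = 2)
b + s(222) = 2 + 52/222 = 2 + 52*(1/222) = 2 + 26/111 = 248/111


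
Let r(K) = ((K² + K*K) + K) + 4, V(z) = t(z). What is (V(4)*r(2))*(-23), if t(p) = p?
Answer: -1288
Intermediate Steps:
V(z) = z
r(K) = 4 + K + 2*K² (r(K) = ((K² + K²) + K) + 4 = (2*K² + K) + 4 = (K + 2*K²) + 4 = 4 + K + 2*K²)
(V(4)*r(2))*(-23) = (4*(4 + 2 + 2*2²))*(-23) = (4*(4 + 2 + 2*4))*(-23) = (4*(4 + 2 + 8))*(-23) = (4*14)*(-23) = 56*(-23) = -1288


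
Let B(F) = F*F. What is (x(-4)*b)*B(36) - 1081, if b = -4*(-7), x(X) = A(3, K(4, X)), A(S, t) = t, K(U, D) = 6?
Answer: 216647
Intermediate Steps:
x(X) = 6
B(F) = F**2
b = 28
(x(-4)*b)*B(36) - 1081 = (6*28)*36**2 - 1081 = 168*1296 - 1081 = 217728 - 1081 = 216647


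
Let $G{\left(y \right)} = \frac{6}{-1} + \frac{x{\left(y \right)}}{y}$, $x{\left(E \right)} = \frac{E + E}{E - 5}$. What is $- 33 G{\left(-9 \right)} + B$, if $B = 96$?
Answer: $\frac{2091}{7} \approx 298.71$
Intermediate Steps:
$x{\left(E \right)} = \frac{2 E}{-5 + E}$
$G{\left(y \right)} = -6 + \frac{2}{-5 + y}$ ($G{\left(y \right)} = \frac{6}{-1} + \frac{2 y \frac{1}{-5 + y}}{y} = 6 \left(-1\right) + \frac{2}{-5 + y} = -6 + \frac{2}{-5 + y}$)
$- 33 G{\left(-9 \right)} + B = - 33 \frac{2 \left(16 - -27\right)}{-5 - 9} + 96 = - 33 \frac{2 \left(16 + 27\right)}{-14} + 96 = - 33 \cdot 2 \left(- \frac{1}{14}\right) 43 + 96 = \left(-33\right) \left(- \frac{43}{7}\right) + 96 = \frac{1419}{7} + 96 = \frac{2091}{7}$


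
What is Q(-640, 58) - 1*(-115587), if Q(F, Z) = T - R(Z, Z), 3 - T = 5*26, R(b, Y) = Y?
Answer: 115402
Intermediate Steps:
T = -127 (T = 3 - 5*26 = 3 - 1*130 = 3 - 130 = -127)
Q(F, Z) = -127 - Z
Q(-640, 58) - 1*(-115587) = (-127 - 1*58) - 1*(-115587) = (-127 - 58) + 115587 = -185 + 115587 = 115402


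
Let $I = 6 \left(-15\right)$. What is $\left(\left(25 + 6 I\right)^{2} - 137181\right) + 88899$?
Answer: $216943$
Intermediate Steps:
$I = -90$
$\left(\left(25 + 6 I\right)^{2} - 137181\right) + 88899 = \left(\left(25 + 6 \left(-90\right)\right)^{2} - 137181\right) + 88899 = \left(\left(25 - 540\right)^{2} - 137181\right) + 88899 = \left(\left(-515\right)^{2} - 137181\right) + 88899 = \left(265225 - 137181\right) + 88899 = 128044 + 88899 = 216943$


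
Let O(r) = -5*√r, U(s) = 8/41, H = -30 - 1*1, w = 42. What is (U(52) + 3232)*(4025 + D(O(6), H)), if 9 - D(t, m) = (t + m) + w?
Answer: 533127960/41 + 662600*√6/41 ≈ 1.3043e+7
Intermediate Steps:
H = -31 (H = -30 - 1 = -31)
U(s) = 8/41 (U(s) = 8*(1/41) = 8/41)
D(t, m) = -33 - m - t (D(t, m) = 9 - ((t + m) + 42) = 9 - ((m + t) + 42) = 9 - (42 + m + t) = 9 + (-42 - m - t) = -33 - m - t)
(U(52) + 3232)*(4025 + D(O(6), H)) = (8/41 + 3232)*(4025 + (-33 - 1*(-31) - (-5)*√6)) = 132520*(4025 + (-33 + 31 + 5*√6))/41 = 132520*(4025 + (-2 + 5*√6))/41 = 132520*(4023 + 5*√6)/41 = 533127960/41 + 662600*√6/41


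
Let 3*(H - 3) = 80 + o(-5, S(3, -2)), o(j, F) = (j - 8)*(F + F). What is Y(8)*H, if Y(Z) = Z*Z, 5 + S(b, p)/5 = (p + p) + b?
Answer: 55616/3 ≈ 18539.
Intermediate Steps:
S(b, p) = -25 + 5*b + 10*p (S(b, p) = -25 + 5*((p + p) + b) = -25 + 5*(2*p + b) = -25 + 5*(b + 2*p) = -25 + (5*b + 10*p) = -25 + 5*b + 10*p)
o(j, F) = 2*F*(-8 + j) (o(j, F) = (-8 + j)*(2*F) = 2*F*(-8 + j))
H = 869/3 (H = 3 + (80 + 2*(-25 + 5*3 + 10*(-2))*(-8 - 5))/3 = 3 + (80 + 2*(-25 + 15 - 20)*(-13))/3 = 3 + (80 + 2*(-30)*(-13))/3 = 3 + (80 + 780)/3 = 3 + (⅓)*860 = 3 + 860/3 = 869/3 ≈ 289.67)
Y(Z) = Z²
Y(8)*H = 8²*(869/3) = 64*(869/3) = 55616/3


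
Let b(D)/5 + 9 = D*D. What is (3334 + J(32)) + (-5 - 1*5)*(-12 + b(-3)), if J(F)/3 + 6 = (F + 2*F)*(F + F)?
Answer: 21868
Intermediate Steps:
b(D) = -45 + 5*D**2 (b(D) = -45 + 5*(D*D) = -45 + 5*D**2)
J(F) = -18 + 18*F**2 (J(F) = -18 + 3*((F + 2*F)*(F + F)) = -18 + 3*((3*F)*(2*F)) = -18 + 3*(6*F**2) = -18 + 18*F**2)
(3334 + J(32)) + (-5 - 1*5)*(-12 + b(-3)) = (3334 + (-18 + 18*32**2)) + (-5 - 1*5)*(-12 + (-45 + 5*(-3)**2)) = (3334 + (-18 + 18*1024)) + (-5 - 5)*(-12 + (-45 + 5*9)) = (3334 + (-18 + 18432)) - 10*(-12 + (-45 + 45)) = (3334 + 18414) - 10*(-12 + 0) = 21748 - 10*(-12) = 21748 + 120 = 21868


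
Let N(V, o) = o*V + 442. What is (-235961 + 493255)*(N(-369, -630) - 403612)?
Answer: -43920085800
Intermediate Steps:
N(V, o) = 442 + V*o (N(V, o) = V*o + 442 = 442 + V*o)
(-235961 + 493255)*(N(-369, -630) - 403612) = (-235961 + 493255)*((442 - 369*(-630)) - 403612) = 257294*((442 + 232470) - 403612) = 257294*(232912 - 403612) = 257294*(-170700) = -43920085800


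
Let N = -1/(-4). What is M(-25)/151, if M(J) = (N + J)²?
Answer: 9801/2416 ≈ 4.0567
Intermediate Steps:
N = ¼ (N = -1*(-¼) = ¼ ≈ 0.25000)
M(J) = (¼ + J)²
M(-25)/151 = ((1 + 4*(-25))²/16)/151 = ((1 - 100)²/16)*(1/151) = ((1/16)*(-99)²)*(1/151) = ((1/16)*9801)*(1/151) = (9801/16)*(1/151) = 9801/2416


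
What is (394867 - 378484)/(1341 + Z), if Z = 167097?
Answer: 5461/56146 ≈ 0.097264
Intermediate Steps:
(394867 - 378484)/(1341 + Z) = (394867 - 378484)/(1341 + 167097) = 16383/168438 = 16383*(1/168438) = 5461/56146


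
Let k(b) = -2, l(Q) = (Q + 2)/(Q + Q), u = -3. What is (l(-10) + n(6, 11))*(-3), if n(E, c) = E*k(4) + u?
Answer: 219/5 ≈ 43.800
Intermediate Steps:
l(Q) = (2 + Q)/(2*Q) (l(Q) = (2 + Q)/((2*Q)) = (2 + Q)*(1/(2*Q)) = (2 + Q)/(2*Q))
n(E, c) = -3 - 2*E (n(E, c) = E*(-2) - 3 = -2*E - 3 = -3 - 2*E)
(l(-10) + n(6, 11))*(-3) = ((1/2)*(2 - 10)/(-10) + (-3 - 2*6))*(-3) = ((1/2)*(-1/10)*(-8) + (-3 - 12))*(-3) = (2/5 - 15)*(-3) = -73/5*(-3) = 219/5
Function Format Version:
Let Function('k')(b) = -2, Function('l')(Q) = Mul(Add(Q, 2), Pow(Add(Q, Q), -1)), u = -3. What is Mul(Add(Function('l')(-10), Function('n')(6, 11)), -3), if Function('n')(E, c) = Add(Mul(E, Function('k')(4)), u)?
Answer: Rational(219, 5) ≈ 43.800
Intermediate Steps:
Function('l')(Q) = Mul(Rational(1, 2), Pow(Q, -1), Add(2, Q)) (Function('l')(Q) = Mul(Add(2, Q), Pow(Mul(2, Q), -1)) = Mul(Add(2, Q), Mul(Rational(1, 2), Pow(Q, -1))) = Mul(Rational(1, 2), Pow(Q, -1), Add(2, Q)))
Function('n')(E, c) = Add(-3, Mul(-2, E)) (Function('n')(E, c) = Add(Mul(E, -2), -3) = Add(Mul(-2, E), -3) = Add(-3, Mul(-2, E)))
Mul(Add(Function('l')(-10), Function('n')(6, 11)), -3) = Mul(Add(Mul(Rational(1, 2), Pow(-10, -1), Add(2, -10)), Add(-3, Mul(-2, 6))), -3) = Mul(Add(Mul(Rational(1, 2), Rational(-1, 10), -8), Add(-3, -12)), -3) = Mul(Add(Rational(2, 5), -15), -3) = Mul(Rational(-73, 5), -3) = Rational(219, 5)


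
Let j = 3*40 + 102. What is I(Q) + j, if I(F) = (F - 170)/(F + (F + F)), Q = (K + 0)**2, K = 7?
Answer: 32513/147 ≈ 221.18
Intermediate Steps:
Q = 49 (Q = (7 + 0)**2 = 7**2 = 49)
j = 222 (j = 120 + 102 = 222)
I(F) = (-170 + F)/(3*F) (I(F) = (-170 + F)/(F + 2*F) = (-170 + F)/((3*F)) = (-170 + F)*(1/(3*F)) = (-170 + F)/(3*F))
I(Q) + j = (1/3)*(-170 + 49)/49 + 222 = (1/3)*(1/49)*(-121) + 222 = -121/147 + 222 = 32513/147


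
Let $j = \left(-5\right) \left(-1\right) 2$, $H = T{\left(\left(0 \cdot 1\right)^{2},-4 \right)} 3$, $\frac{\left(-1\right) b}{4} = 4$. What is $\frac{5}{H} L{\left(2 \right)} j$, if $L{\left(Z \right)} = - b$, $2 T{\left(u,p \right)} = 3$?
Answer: $\frac{1600}{9} \approx 177.78$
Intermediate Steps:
$b = -16$ ($b = \left(-4\right) 4 = -16$)
$T{\left(u,p \right)} = \frac{3}{2}$ ($T{\left(u,p \right)} = \frac{1}{2} \cdot 3 = \frac{3}{2}$)
$L{\left(Z \right)} = 16$ ($L{\left(Z \right)} = \left(-1\right) \left(-16\right) = 16$)
$H = \frac{9}{2}$ ($H = \frac{3}{2} \cdot 3 = \frac{9}{2} \approx 4.5$)
$j = 10$ ($j = 5 \cdot 2 = 10$)
$\frac{5}{H} L{\left(2 \right)} j = \frac{5}{\frac{9}{2}} \cdot 16 \cdot 10 = 5 \cdot \frac{2}{9} \cdot 16 \cdot 10 = \frac{10}{9} \cdot 16 \cdot 10 = \frac{160}{9} \cdot 10 = \frac{1600}{9}$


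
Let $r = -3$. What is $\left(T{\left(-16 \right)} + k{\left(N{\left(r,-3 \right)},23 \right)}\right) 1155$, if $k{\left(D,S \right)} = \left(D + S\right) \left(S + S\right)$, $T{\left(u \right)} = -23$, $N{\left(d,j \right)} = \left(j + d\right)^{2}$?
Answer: $3108105$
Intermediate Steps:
$N{\left(d,j \right)} = \left(d + j\right)^{2}$
$k{\left(D,S \right)} = 2 S \left(D + S\right)$ ($k{\left(D,S \right)} = \left(D + S\right) 2 S = 2 S \left(D + S\right)$)
$\left(T{\left(-16 \right)} + k{\left(N{\left(r,-3 \right)},23 \right)}\right) 1155 = \left(-23 + 2 \cdot 23 \left(\left(-3 - 3\right)^{2} + 23\right)\right) 1155 = \left(-23 + 2 \cdot 23 \left(\left(-6\right)^{2} + 23\right)\right) 1155 = \left(-23 + 2 \cdot 23 \left(36 + 23\right)\right) 1155 = \left(-23 + 2 \cdot 23 \cdot 59\right) 1155 = \left(-23 + 2714\right) 1155 = 2691 \cdot 1155 = 3108105$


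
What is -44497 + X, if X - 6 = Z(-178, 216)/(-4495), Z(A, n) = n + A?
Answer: -199987083/4495 ≈ -44491.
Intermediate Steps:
Z(A, n) = A + n
X = 26932/4495 (X = 6 + (-178 + 216)/(-4495) = 6 + 38*(-1/4495) = 6 - 38/4495 = 26932/4495 ≈ 5.9915)
-44497 + X = -44497 + 26932/4495 = -199987083/4495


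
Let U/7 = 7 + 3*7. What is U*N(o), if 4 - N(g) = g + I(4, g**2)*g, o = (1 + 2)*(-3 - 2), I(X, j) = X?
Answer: 15484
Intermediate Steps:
o = -15 (o = 3*(-5) = -15)
N(g) = 4 - 5*g (N(g) = 4 - (g + 4*g) = 4 - 5*g)
U = 196 (U = 7*(7 + 3*7) = 7*(7 + 21) = 7*28 = 196)
U*N(o) = 196*(4 - 5*(-15)) = 196*(4 + 75) = 196*79 = 15484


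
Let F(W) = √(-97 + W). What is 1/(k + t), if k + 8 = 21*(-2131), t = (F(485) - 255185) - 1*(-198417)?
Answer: -101527/10307731341 - 2*√97/10307731341 ≈ -9.8515e-6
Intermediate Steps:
t = -56768 + 2*√97 (t = (√(-97 + 485) - 255185) - 1*(-198417) = (√388 - 255185) + 198417 = (2*√97 - 255185) + 198417 = (-255185 + 2*√97) + 198417 = -56768 + 2*√97 ≈ -56748.)
k = -44759 (k = -8 + 21*(-2131) = -8 - 44751 = -44759)
1/(k + t) = 1/(-44759 + (-56768 + 2*√97)) = 1/(-101527 + 2*√97)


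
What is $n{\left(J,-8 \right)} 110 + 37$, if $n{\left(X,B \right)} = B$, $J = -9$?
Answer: $-843$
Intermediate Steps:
$n{\left(J,-8 \right)} 110 + 37 = \left(-8\right) 110 + 37 = -880 + 37 = -843$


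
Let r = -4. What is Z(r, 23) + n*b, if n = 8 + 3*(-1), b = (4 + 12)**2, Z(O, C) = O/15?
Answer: 19196/15 ≈ 1279.7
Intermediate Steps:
Z(O, C) = O/15 (Z(O, C) = O*(1/15) = O/15)
b = 256 (b = 16**2 = 256)
n = 5 (n = 8 - 3 = 5)
Z(r, 23) + n*b = (1/15)*(-4) + 5*256 = -4/15 + 1280 = 19196/15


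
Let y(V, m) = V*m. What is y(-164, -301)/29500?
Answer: 12341/7375 ≈ 1.6734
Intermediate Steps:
y(-164, -301)/29500 = -164*(-301)/29500 = 49364*(1/29500) = 12341/7375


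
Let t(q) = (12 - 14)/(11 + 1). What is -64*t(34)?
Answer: 32/3 ≈ 10.667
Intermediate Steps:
t(q) = -⅙ (t(q) = -2/12 = -2*1/12 = -⅙)
-64*t(34) = -64*(-⅙) = 32/3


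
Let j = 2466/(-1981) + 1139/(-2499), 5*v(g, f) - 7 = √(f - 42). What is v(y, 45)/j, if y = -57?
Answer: -291207/353735 - 41601*√3/353735 ≈ -1.0269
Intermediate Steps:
v(g, f) = 7/5 + √(-42 + f)/5 (v(g, f) = 7/5 + √(f - 42)/5 = 7/5 + √(-42 + f)/5)
j = -70747/41601 (j = 2466*(-1/1981) + 1139*(-1/2499) = -2466/1981 - 67/147 = -70747/41601 ≈ -1.7006)
v(y, 45)/j = (7/5 + √(-42 + 45)/5)/(-70747/41601) = (7/5 + √3/5)*(-41601/70747) = -291207/353735 - 41601*√3/353735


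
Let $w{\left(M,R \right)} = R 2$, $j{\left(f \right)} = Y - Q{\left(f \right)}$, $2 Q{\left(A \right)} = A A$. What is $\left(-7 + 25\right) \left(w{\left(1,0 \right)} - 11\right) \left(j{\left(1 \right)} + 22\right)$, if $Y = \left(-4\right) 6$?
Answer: $495$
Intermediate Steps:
$Q{\left(A \right)} = \frac{A^{2}}{2}$ ($Q{\left(A \right)} = \frac{A A}{2} = \frac{A^{2}}{2}$)
$Y = -24$
$j{\left(f \right)} = -24 - \frac{f^{2}}{2}$
$w{\left(M,R \right)} = 2 R$
$\left(-7 + 25\right) \left(w{\left(1,0 \right)} - 11\right) \left(j{\left(1 \right)} + 22\right) = \left(-7 + 25\right) \left(2 \cdot 0 - 11\right) \left(\left(-24 - \frac{1^{2}}{2}\right) + 22\right) = 18 \left(0 - 11\right) \left(\left(-24 - \frac{1}{2}\right) + 22\right) = 18 \left(-11\right) \left(\left(-24 - \frac{1}{2}\right) + 22\right) = - 198 \left(- \frac{49}{2} + 22\right) = \left(-198\right) \left(- \frac{5}{2}\right) = 495$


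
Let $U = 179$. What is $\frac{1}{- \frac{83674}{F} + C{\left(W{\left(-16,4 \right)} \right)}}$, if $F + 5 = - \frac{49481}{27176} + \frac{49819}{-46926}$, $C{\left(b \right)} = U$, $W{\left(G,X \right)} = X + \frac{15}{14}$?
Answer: $\frac{5783735}{62431253413} \approx 9.2642 \cdot 10^{-5}$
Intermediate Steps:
$W{\left(G,X \right)} = \frac{15}{14} + X$ ($W{\left(G,X \right)} = X + 15 \cdot \frac{1}{14} = X + \frac{15}{14} = \frac{15}{14} + X$)
$C{\left(b \right)} = 179$
$F = - \frac{5783735}{733752}$ ($F = -5 + \left(- \frac{49481}{27176} + \frac{49819}{-46926}\right) = -5 + \left(\left(-49481\right) \frac{1}{27176} + 49819 \left(- \frac{1}{46926}\right)\right) = -5 - \frac{2114975}{733752} = - \frac{5783735}{733752} \approx -7.8824$)
$\frac{1}{- \frac{83674}{F} + C{\left(W{\left(-16,4 \right)} \right)}} = \frac{1}{- \frac{83674}{- \frac{5783735}{733752}} + 179} = \frac{1}{\left(-83674\right) \left(- \frac{733752}{5783735}\right) + 179} = \frac{1}{\frac{61395964848}{5783735} + 179} = \frac{1}{\frac{62431253413}{5783735}} = \frac{5783735}{62431253413}$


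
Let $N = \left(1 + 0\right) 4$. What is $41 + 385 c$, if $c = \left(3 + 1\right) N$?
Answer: $6201$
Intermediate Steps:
$N = 4$ ($N = 1 \cdot 4 = 4$)
$c = 16$ ($c = \left(3 + 1\right) 4 = 4 \cdot 4 = 16$)
$41 + 385 c = 41 + 385 \cdot 16 = 41 + 6160 = 6201$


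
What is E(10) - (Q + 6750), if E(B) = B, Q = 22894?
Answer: -29634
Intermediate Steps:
E(10) - (Q + 6750) = 10 - (22894 + 6750) = 10 - 1*29644 = 10 - 29644 = -29634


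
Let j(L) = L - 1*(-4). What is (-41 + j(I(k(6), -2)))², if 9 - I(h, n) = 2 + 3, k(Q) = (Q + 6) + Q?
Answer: 1089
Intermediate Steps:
k(Q) = 6 + 2*Q (k(Q) = (6 + Q) + Q = 6 + 2*Q)
I(h, n) = 4 (I(h, n) = 9 - (2 + 3) = 9 - 1*5 = 9 - 5 = 4)
j(L) = 4 + L (j(L) = L + 4 = 4 + L)
(-41 + j(I(k(6), -2)))² = (-41 + (4 + 4))² = (-41 + 8)² = (-33)² = 1089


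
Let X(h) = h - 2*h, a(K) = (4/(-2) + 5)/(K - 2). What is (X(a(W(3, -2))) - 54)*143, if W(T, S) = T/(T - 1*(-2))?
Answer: -51909/7 ≈ -7415.6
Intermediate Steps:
W(T, S) = T/(2 + T) (W(T, S) = T/(T + 2) = T/(2 + T))
a(K) = 3/(-2 + K) (a(K) = (4*(-½) + 5)/(-2 + K) = (-2 + 5)/(-2 + K) = 3/(-2 + K))
X(h) = -h
(X(a(W(3, -2))) - 54)*143 = (-3/(-2 + 3/(2 + 3)) - 54)*143 = (-3/(-2 + 3/5) - 54)*143 = (-3/(-2 + 3*(⅕)) - 54)*143 = (-3/(-2 + ⅗) - 54)*143 = (-3/(-7/5) - 54)*143 = (-3*(-5)/7 - 54)*143 = (-1*(-15/7) - 54)*143 = (15/7 - 54)*143 = -363/7*143 = -51909/7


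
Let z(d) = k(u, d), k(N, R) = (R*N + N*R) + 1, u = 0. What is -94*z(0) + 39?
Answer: -55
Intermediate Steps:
k(N, R) = 1 + 2*N*R (k(N, R) = (N*R + N*R) + 1 = 2*N*R + 1 = 1 + 2*N*R)
z(d) = 1 (z(d) = 1 + 2*0*d = 1 + 0 = 1)
-94*z(0) + 39 = -94*1 + 39 = -94 + 39 = -55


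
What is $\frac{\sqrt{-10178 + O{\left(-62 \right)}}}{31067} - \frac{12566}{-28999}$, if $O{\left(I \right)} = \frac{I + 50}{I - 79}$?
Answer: $\frac{12566}{28999} + \frac{i \sqrt{22483014}}{1460149} \approx 0.43333 + 0.0032474 i$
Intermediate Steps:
$O{\left(I \right)} = \frac{50 + I}{-79 + I}$
$\frac{\sqrt{-10178 + O{\left(-62 \right)}}}{31067} - \frac{12566}{-28999} = \frac{\sqrt{-10178 + \frac{50 - 62}{-79 - 62}}}{31067} - \frac{12566}{-28999} = \sqrt{-10178 + \frac{1}{-141} \left(-12\right)} \frac{1}{31067} - - \frac{12566}{28999} = \sqrt{-10178 - - \frac{4}{47}} \cdot \frac{1}{31067} + \frac{12566}{28999} = \sqrt{-10178 + \frac{4}{47}} \cdot \frac{1}{31067} + \frac{12566}{28999} = \sqrt{- \frac{478362}{47}} \cdot \frac{1}{31067} + \frac{12566}{28999} = \frac{i \sqrt{22483014}}{47} \cdot \frac{1}{31067} + \frac{12566}{28999} = \frac{i \sqrt{22483014}}{1460149} + \frac{12566}{28999} = \frac{12566}{28999} + \frac{i \sqrt{22483014}}{1460149}$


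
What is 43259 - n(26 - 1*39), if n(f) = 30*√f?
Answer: 43259 - 30*I*√13 ≈ 43259.0 - 108.17*I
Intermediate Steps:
43259 - n(26 - 1*39) = 43259 - 30*√(26 - 1*39) = 43259 - 30*√(26 - 39) = 43259 - 30*√(-13) = 43259 - 30*I*√13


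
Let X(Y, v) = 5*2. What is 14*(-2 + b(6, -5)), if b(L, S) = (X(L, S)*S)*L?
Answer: -4228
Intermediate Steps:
X(Y, v) = 10
b(L, S) = 10*L*S (b(L, S) = (10*S)*L = 10*L*S)
14*(-2 + b(6, -5)) = 14*(-2 + 10*6*(-5)) = 14*(-2 - 300) = 14*(-302) = -4228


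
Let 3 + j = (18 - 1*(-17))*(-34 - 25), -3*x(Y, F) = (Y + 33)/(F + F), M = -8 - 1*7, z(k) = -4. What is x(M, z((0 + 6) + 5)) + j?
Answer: -8269/4 ≈ -2067.3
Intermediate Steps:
M = -15 (M = -8 - 7 = -15)
x(Y, F) = -(33 + Y)/(6*F) (x(Y, F) = -(Y + 33)/(3*(F + F)) = -(33 + Y)/(3*(2*F)) = -(33 + Y)*1/(2*F)/3 = -(33 + Y)/(6*F))
j = -2068 (j = -3 + (18 - 1*(-17))*(-34 - 25) = -3 + (18 + 17)*(-59) = -3 + 35*(-59) = -3 - 2065 = -2068)
x(M, z((0 + 6) + 5)) + j = (⅙)*(-33 - 1*(-15))/(-4) - 2068 = (⅙)*(-¼)*(-33 + 15) - 2068 = (⅙)*(-¼)*(-18) - 2068 = ¾ - 2068 = -8269/4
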